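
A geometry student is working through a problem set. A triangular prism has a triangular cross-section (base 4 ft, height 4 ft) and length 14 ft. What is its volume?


Shape: triangular prism
Triangle base = 4 ft, triangle height = 4 ft, prism length L = 14 ft
Formula: V = (1/2 * b * h_tri) * L
Cross-section area = 0.5 * 4 * 4 = 8
V = 8 * 14
V = 112
112 ft^3


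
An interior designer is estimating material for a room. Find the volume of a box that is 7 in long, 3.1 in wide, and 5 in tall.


Shape: rectangular prism
l = 7 in, w = 3.1 in, h = 5 in
Formula: V = l * w * h
V = 7 * 3.1 * 5
V = 21.7 * 5
V = 108.5
108.5 in^3


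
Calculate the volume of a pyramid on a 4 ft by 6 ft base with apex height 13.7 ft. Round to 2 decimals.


Shape: rectangular pyramid
Base: 4 ft x 6 ft, Height h = 13.7 ft
Formula: V = (1/3) * base_area * h
base_area = 4 * 6 = 24
base_area * h = 24 * 13.7 = 328.8
V = 328.8 / 3
V = 109.6
109.6 ft^3


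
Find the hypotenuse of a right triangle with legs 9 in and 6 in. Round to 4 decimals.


Shape: right triangle
Legs a = 9 in, b = 6 in
Formula: c = sqrt(a^2 + b^2)
a^2 = 81, b^2 = 36
a^2 + b^2 = 117
c = sqrt(117)
c = 10.8167
10.8167 in


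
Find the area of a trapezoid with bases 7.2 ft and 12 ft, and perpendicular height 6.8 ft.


Shape: trapezoid
Parallel sides a = 7.2 ft, b = 12 ft; Height h = 6.8 ft
Formula: A = (a + b) * h / 2
a + b = 7.2 + 12 = 19.2
A = 19.2 * 6.8 / 2
A = 130.56 / 2
A = 65.28
65.28 ft^2


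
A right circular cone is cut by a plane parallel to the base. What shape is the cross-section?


Solid: right circular cone
Cutting plane: parallel to the base
Visualize the intersection of the plane with the solid's surface.
The boundary of the cut region is a circle.
circle


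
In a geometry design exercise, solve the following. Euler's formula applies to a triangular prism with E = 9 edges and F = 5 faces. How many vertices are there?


Polyhedron: triangular prism
Euler's formula for convex polyhedra: V - E + F = 2
Given: E = 9 edges and F = 5 faces
Solve for V:
V = 2 + E - F = 2 + 9 - 5 = 6
6 vertices


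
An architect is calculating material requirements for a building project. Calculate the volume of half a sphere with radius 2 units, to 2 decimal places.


Shape: hemisphere (half of a sphere)
Radius r = 2 units
Formula: V = (1/2) * (4/3) * pi * r^3 = (2/3) * pi * r^3
r^3 = 8
(2/3) * 8 = 5.333333
V = 5.333333 * pi
V = 16.76
16.76 units^3


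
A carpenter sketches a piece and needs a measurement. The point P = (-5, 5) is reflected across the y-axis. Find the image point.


Transformation: reflection
Original point: (-5, 5)
Rule for reflection over the y-axis: (x, y) -> (-x, y)
Apply: (-5, 5) -> (5, 5)
(5, 5)


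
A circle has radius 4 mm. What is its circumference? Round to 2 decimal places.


Shape: circle
Radius r = 4 mm
Formula: C = 2 * pi * r
C = 2 * pi * 4
C = 8 * pi
C = 25.13
25.13 mm


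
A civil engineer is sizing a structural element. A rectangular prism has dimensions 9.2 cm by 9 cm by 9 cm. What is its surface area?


Shape: rectangular prism
l = 9.2 cm, w = 9 cm, h = 9 cm
Formula: SA = 2(lw + lh + wh)
lw = 82.8, lh = 82.8, wh = 81
lw + lh + wh = 246.6
SA = 2 * 246.6
SA = 493.2
493.2 cm^2


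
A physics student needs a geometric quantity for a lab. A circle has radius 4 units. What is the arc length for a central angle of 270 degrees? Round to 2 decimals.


Shape: circular arc
Radius r = 4 units, Angle = 270 degrees
Formula: L = (angle/360) * 2 * pi * r
2 * pi * r = 8 * pi
L = (270/360) * 8 * pi
L = 6 * pi
L = 18.85
18.85 units


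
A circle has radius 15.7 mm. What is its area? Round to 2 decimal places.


Shape: circle
Radius r = 15.7 mm
Formula: A = pi * r^2
r^2 = 15.7^2 = 246.49
A = pi * 246.49
A = 774.37
774.37 mm^2


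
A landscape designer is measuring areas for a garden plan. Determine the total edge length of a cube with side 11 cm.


Shape: cube
Side s = 11 cm
A cube has 12 edges, all equal.
Formula: total edge length = 12 * s
Total = 12 * 11
Total = 132
132 cm


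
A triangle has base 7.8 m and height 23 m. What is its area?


Shape: triangle
Base b = 7.8 m, Height h = 23 m
Formula: A = (1/2) * b * h
A = 0.5 * 7.8 * 23
A = 0.5 * 179.4
A = 89.7
89.7 m^2


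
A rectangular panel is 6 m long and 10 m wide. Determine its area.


Shape: rectangle
Length l = 6 m, Width w = 10 m
Formula: A = l * w
A = 6 * 10
A = 60
60 m^2


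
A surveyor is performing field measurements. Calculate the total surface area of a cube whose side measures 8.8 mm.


Shape: cube
Side s = 8.8 mm
A cube has 6 square faces.
Formula: SA = 6 * s^2
s^2 = 77.44
SA = 6 * 77.44
SA = 464.64
464.64 mm^2


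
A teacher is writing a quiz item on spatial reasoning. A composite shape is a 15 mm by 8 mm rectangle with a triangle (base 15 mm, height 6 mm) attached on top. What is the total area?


Composite shape: rectangle + triangle
Rectangle area = 15 * 8 = 120
Triangle area = 0.5 * 15 * 6 = 45
Total = 120 + 45
Total = 165
165 mm^2


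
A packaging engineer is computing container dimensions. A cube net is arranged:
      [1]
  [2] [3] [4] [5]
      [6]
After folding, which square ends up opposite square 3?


Net: cross layout. Take square 3 as the base (bottom).
Fold the four squares in the horizontal row up around 3: 2 -> left, 4 -> right, 5 wraps to the top.
Fold 1 and 6 up from 3: 1 -> back, 6 -> front.
Opposite pairs are therefore: (1, 6), (2, 4), (3, 5).
Face 3 is opposite face 5.
face 5


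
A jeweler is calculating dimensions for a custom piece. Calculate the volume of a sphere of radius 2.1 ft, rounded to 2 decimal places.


Shape: sphere
Radius r = 2.1 ft
Formula: V = (4/3) * pi * r^3
r^3 = 9.261
(4/3) * 9.261 = 12.348
V = 12.348 * pi
V = 38.79
38.79 ft^3


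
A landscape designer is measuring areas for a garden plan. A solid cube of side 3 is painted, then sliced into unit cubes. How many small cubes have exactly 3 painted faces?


Large cube: 3 x 3 x 3, cut into unit cubes.
Cubes with 3 painted faces are at the corners. A cube always has 8 corners.
Count = 8
8 unit cubes


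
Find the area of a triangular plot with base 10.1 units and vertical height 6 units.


Shape: triangle
Base b = 10.1 units, Height h = 6 units
Formula: A = (1/2) * b * h
A = 0.5 * 10.1 * 6
A = 0.5 * 60.6
A = 30.3
30.3 units^2


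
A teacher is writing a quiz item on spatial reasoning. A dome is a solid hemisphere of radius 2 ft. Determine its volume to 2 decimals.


Shape: hemisphere (half of a sphere)
Radius r = 2 ft
Formula: V = (1/2) * (4/3) * pi * r^3 = (2/3) * pi * r^3
r^3 = 8
(2/3) * 8 = 5.333333
V = 5.333333 * pi
V = 16.76
16.76 ft^3


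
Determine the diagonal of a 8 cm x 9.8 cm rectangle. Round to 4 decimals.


Shape: rectangle (diagonal via Pythagoras)
Sides: 8 cm and 9.8 cm
Formula: d = sqrt(l^2 + w^2)
l^2 = 64, w^2 = 96.04
l^2 + w^2 = 160.04
d = sqrt(160.04)
d = 12.6507
12.6507 cm


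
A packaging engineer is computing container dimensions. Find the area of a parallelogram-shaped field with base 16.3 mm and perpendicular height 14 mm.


Shape: parallelogram
Base b = 16.3 mm, Height h = 14 mm
Formula: A = b * h
A = 16.3 * 14
A = 228.2
228.2 mm^2


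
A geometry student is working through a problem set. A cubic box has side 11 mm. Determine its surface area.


Shape: cube
Side s = 11 mm
A cube has 6 square faces.
Formula: SA = 6 * s^2
s^2 = 121
SA = 6 * 121
SA = 726
726 mm^2


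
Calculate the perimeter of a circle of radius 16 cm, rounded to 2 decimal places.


Shape: circle
Radius r = 16 cm
Formula: C = 2 * pi * r
C = 2 * pi * 16
C = 32 * pi
C = 100.53
100.53 cm


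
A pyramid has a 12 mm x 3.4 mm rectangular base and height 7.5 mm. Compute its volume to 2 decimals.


Shape: rectangular pyramid
Base: 12 mm x 3.4 mm, Height h = 7.5 mm
Formula: V = (1/3) * base_area * h
base_area = 12 * 3.4 = 40.8
base_area * h = 40.8 * 7.5 = 306
V = 306 / 3
V = 102
102 mm^3


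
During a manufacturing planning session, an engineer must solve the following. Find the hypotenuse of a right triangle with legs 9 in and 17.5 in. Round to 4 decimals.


Shape: right triangle
Legs a = 9 in, b = 17.5 in
Formula: c = sqrt(a^2 + b^2)
a^2 = 81, b^2 = 306.25
a^2 + b^2 = 387.25
c = sqrt(387.25)
c = 19.6787
19.6787 in


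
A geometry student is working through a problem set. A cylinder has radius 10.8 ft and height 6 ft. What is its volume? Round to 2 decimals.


Shape: cylinder
Radius r = 10.8 ft, Height h = 6 ft
Formula: V = pi * r^2 * h
r^2 = 116.64
V = pi * 116.64 * 6
V = 699.84 * pi
V = 2198.61
2198.61 ft^3


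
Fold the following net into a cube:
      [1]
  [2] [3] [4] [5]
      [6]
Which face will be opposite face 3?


Net: cross layout. Take square 3 as the base (bottom).
Fold the four squares in the horizontal row up around 3: 2 -> left, 4 -> right, 5 wraps to the top.
Fold 1 and 6 up from 3: 1 -> back, 6 -> front.
Opposite pairs are therefore: (1, 6), (2, 4), (3, 5).
Face 3 is opposite face 5.
face 5


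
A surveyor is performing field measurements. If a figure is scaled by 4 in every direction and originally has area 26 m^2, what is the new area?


Linear scale factor k = 4
Original area = 26 m^2
Rule: under a linear scaling by k, areas scale by k^2.
k^2 = 4^2 = 16
New area = 26 * 16
New area = 416
416 m^2


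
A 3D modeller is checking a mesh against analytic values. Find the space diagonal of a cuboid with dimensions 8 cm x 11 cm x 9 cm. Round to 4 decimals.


Shape: rectangular box (space diagonal)
l = 8 cm, w = 11 cm, h = 9 cm
Visualize: the diagonal of the base, then a right triangle with that diagonal and the height.
Formula: d = sqrt(l^2 + w^2 + h^2)
l^2 + w^2 + h^2 = 64 + 121 + 81 = 266
d = sqrt(266)
d = 16.3095
16.3095 cm


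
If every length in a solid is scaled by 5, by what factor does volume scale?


Linear scale factor k = 5
Rule: under a linear scaling by k, volumes scale by k^3.
k^3 = 5 * 5 * 5
k^3 = 25 * 5
k^3 = 125
Volume scales by a factor of 125.
125 (dimensionless)


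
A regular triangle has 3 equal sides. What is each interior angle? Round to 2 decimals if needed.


Shape: regular triangle (3 sides)
Formula: interior angle = (n - 2) * 180 / n
(n - 2) = 1
(n - 2) * 180 = 180
angle = 180 / 3
angle = 60
60 degrees


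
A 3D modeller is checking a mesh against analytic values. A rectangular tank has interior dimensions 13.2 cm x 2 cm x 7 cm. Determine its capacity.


Shape: rectangular prism
l = 13.2 cm, w = 2 cm, h = 7 cm
Formula: V = l * w * h
V = 13.2 * 2 * 7
V = 26.4 * 7
V = 184.8
184.8 cm^3


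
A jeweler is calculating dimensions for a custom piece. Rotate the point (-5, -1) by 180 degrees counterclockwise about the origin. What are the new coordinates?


Transformation: rotation about the origin
Original point: (-5, -1)
Rule for 180 deg: (x, y) -> (-x, -y)
Apply: (-5, -1) -> (5, 1)
(5, 1)


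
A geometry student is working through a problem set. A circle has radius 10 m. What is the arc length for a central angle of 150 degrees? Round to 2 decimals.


Shape: circular arc
Radius r = 10 m, Angle = 150 degrees
Formula: L = (angle/360) * 2 * pi * r
2 * pi * r = 20 * pi
L = (150/360) * 20 * pi
L = 8.333333 * pi
L = 26.18
26.18 m


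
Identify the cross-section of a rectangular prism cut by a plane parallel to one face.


Solid: rectangular prism
Cutting plane: parallel to one face
Visualize the intersection of the plane with the solid's surface.
The boundary of the cut region is a rectangle.
rectangle


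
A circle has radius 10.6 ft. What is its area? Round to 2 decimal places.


Shape: circle
Radius r = 10.6 ft
Formula: A = pi * r^2
r^2 = 10.6^2 = 112.36
A = pi * 112.36
A = 352.99
352.99 ft^2


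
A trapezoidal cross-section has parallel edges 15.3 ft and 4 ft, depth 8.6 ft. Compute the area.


Shape: trapezoid
Parallel sides a = 15.3 ft, b = 4 ft; Height h = 8.6 ft
Formula: A = (a + b) * h / 2
a + b = 15.3 + 4 = 19.3
A = 19.3 * 8.6 / 2
A = 165.98 / 2
A = 82.99
82.99 ft^2


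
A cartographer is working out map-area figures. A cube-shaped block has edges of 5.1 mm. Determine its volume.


Shape: cube
Side s = 5.1 mm
Formula: V = s^3
V = 5.1 * 5.1 * 5.1
V = 26.01 * 5.1
V = 132.651
132.651 mm^3


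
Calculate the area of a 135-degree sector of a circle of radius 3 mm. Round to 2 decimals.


Shape: circular sector
Radius r = 3 mm, Angle = 135 degrees
Formula: A = (angle/360) * pi * r^2
r^2 = 9
Fraction of circle = 135/360
A = (135/360) * pi * 9
A = 3.375 * pi
A = 10.6
10.6 mm^2


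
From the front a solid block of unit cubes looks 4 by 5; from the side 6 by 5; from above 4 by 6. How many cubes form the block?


Orthographic views of a solid rectangular block:
Front view 4 x 5 -> length = 4, height = 5
Side view 6 x 5 -> width = 6, height = 5 (consistent)
Top view 4 x 6 -> confirms length = 4, width = 6
The block is 4 x 6 x 5.
Total unit cubes = 4 * 6 * 5 = 120
120 unit cubes


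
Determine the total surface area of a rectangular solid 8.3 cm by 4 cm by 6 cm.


Shape: rectangular prism
l = 8.3 cm, w = 4 cm, h = 6 cm
Formula: SA = 2(lw + lh + wh)
lw = 33.2, lh = 49.8, wh = 24
lw + lh + wh = 107
SA = 2 * 107
SA = 214
214 cm^2


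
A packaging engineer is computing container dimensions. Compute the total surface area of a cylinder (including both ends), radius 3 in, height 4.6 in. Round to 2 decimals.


Shape: closed cylinder
Radius r = 3 in, Height h = 4.6 in
Formula: SA = 2*pi*r^2 + 2*pi*r*h = 2*pi*r*(r + h)
r + h = 7.6
2 * r * (r + h) = 2 * 3 * 7.6 = 45.6
SA = 45.6 * pi
SA = 143.26
143.26 in^2


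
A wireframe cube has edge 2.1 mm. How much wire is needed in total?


Shape: cube
Side s = 2.1 mm
A cube has 12 edges, all equal.
Formula: total edge length = 12 * s
Total = 12 * 2.1
Total = 25.2
25.2 mm


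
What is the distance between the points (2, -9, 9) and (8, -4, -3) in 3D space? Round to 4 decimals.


3D distance between two points
P1 = (2, -9, 9), P2 = (8, -4, -3)
Formula: d = sqrt((x2-x1)^2 + (y2-y1)^2 + (z2-z1)^2)
dx = 8 - 2 = 6
dy = -4 - -9 = 5
dz = -3 - 9 = -12
dx^2 + dy^2 + dz^2 = 36 + 25 + 144 = 205
d = sqrt(205)
d = 14.3178
14.3178 units


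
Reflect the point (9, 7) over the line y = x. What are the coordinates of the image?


Transformation: reflection
Original point: (9, 7)
Rule for reflection over y = x: (x, y) -> (y, x)
Apply: (9, 7) -> (7, 9)
(7, 9)


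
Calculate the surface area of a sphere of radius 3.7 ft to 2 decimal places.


Shape: sphere
Radius r = 3.7 ft
Formula: SA = 4 * pi * r^2
r^2 = 13.69
SA = 4 * pi * 13.69
SA = 54.76 * pi
SA = 172.03
172.03 ft^2


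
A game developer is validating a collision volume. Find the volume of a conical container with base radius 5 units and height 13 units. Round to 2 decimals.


Shape: cone
Radius r = 5 units, Height h = 13 units
Formula: V = (1/3) * pi * r^2 * h
r^2 = 25
pi * r^2 * h = pi * 25 * 13 = 325 * pi
V = 325 * pi / 3
V = 340.34
340.34 units^3


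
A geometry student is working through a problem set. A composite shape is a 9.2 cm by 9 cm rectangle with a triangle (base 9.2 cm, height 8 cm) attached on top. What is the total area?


Composite shape: rectangle + triangle
Rectangle area = 9.2 * 9 = 82.8
Triangle area = 0.5 * 9.2 * 8 = 36.8
Total = 82.8 + 36.8
Total = 119.6
119.6 cm^2


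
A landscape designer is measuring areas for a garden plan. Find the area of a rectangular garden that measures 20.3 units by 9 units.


Shape: rectangle
Length l = 20.3 units, Width w = 9 units
Formula: A = l * w
A = 20.3 * 9
A = 182.7
182.7 units^2


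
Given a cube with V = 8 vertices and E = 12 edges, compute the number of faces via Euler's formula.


Polyhedron: cube
Euler's formula for convex polyhedra: V - E + F = 2
Given: V = 8 vertices and E = 12 edges
Solve for F:
F = 2 + E - V = 2 + 12 - 8 = 6
6 faces


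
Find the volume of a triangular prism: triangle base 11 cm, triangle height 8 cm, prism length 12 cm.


Shape: triangular prism
Triangle base = 11 cm, triangle height = 8 cm, prism length L = 12 cm
Formula: V = (1/2 * b * h_tri) * L
Cross-section area = 0.5 * 11 * 8 = 44
V = 44 * 12
V = 528
528 cm^3


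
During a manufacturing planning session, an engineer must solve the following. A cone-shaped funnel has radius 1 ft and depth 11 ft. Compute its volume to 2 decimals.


Shape: cone
Radius r = 1 ft, Height h = 11 ft
Formula: V = (1/3) * pi * r^2 * h
r^2 = 1
pi * r^2 * h = pi * 1 * 11 = 11 * pi
V = 11 * pi / 3
V = 11.52
11.52 ft^3


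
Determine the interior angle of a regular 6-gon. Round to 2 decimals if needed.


Shape: regular hexagon (6 sides)
Formula: interior angle = (n - 2) * 180 / n
(n - 2) = 4
(n - 2) * 180 = 720
angle = 720 / 6
angle = 120
120 degrees


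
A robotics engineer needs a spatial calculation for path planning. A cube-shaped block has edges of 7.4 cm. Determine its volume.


Shape: cube
Side s = 7.4 cm
Formula: V = s^3
V = 7.4 * 7.4 * 7.4
V = 54.76 * 7.4
V = 405.224
405.224 cm^3


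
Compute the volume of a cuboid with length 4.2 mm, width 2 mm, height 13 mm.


Shape: rectangular prism
l = 4.2 mm, w = 2 mm, h = 13 mm
Formula: V = l * w * h
V = 4.2 * 2 * 13
V = 8.4 * 13
V = 109.2
109.2 mm^3


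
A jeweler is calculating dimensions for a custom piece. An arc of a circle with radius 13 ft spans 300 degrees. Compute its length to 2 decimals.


Shape: circular arc
Radius r = 13 ft, Angle = 300 degrees
Formula: L = (angle/360) * 2 * pi * r
2 * pi * r = 26 * pi
L = (300/360) * 26 * pi
L = 21.666667 * pi
L = 68.07
68.07 ft


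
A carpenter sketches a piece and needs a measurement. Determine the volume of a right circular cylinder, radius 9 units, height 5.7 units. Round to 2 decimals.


Shape: cylinder
Radius r = 9 units, Height h = 5.7 units
Formula: V = pi * r^2 * h
r^2 = 81
V = pi * 81 * 5.7
V = 461.7 * pi
V = 1450.47
1450.47 units^3


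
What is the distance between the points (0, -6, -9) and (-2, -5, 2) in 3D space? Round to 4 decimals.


3D distance between two points
P1 = (0, -6, -9), P2 = (-2, -5, 2)
Formula: d = sqrt((x2-x1)^2 + (y2-y1)^2 + (z2-z1)^2)
dx = -2 - 0 = -2
dy = -5 - -6 = 1
dz = 2 - -9 = 11
dx^2 + dy^2 + dz^2 = 4 + 1 + 121 = 126
d = sqrt(126)
d = 11.225
11.225 units


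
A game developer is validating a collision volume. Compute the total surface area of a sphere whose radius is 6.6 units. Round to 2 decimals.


Shape: sphere
Radius r = 6.6 units
Formula: SA = 4 * pi * r^2
r^2 = 43.56
SA = 4 * pi * 43.56
SA = 174.24 * pi
SA = 547.39
547.39 units^2


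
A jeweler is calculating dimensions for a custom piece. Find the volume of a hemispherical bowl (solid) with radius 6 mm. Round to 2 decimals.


Shape: hemisphere (half of a sphere)
Radius r = 6 mm
Formula: V = (1/2) * (4/3) * pi * r^3 = (2/3) * pi * r^3
r^3 = 216
(2/3) * 216 = 144
V = 144 * pi
V = 452.39
452.39 mm^3


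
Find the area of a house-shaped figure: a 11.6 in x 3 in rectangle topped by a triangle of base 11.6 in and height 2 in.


Composite shape: rectangle + triangle
Rectangle area = 11.6 * 3 = 34.8
Triangle area = 0.5 * 11.6 * 2 = 11.6
Total = 34.8 + 11.6
Total = 46.4
46.4 in^2


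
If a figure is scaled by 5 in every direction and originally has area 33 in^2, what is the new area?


Linear scale factor k = 5
Original area = 33 in^2
Rule: under a linear scaling by k, areas scale by k^2.
k^2 = 5^2 = 25
New area = 33 * 25
New area = 825
825 in^2


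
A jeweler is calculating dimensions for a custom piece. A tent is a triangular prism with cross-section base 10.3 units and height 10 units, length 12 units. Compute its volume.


Shape: triangular prism
Triangle base = 10.3 units, triangle height = 10 units, prism length L = 12 units
Formula: V = (1/2 * b * h_tri) * L
Cross-section area = 0.5 * 10.3 * 10 = 51.5
V = 51.5 * 12
V = 618
618 units^3


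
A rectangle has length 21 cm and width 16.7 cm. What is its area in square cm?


Shape: rectangle
Length l = 21 cm, Width w = 16.7 cm
Formula: A = l * w
A = 21 * 16.7
A = 350.7
350.7 cm^2


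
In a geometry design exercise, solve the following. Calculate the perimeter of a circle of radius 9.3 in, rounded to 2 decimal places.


Shape: circle
Radius r = 9.3 in
Formula: C = 2 * pi * r
C = 2 * pi * 9.3
C = 18.6 * pi
C = 58.43
58.43 in


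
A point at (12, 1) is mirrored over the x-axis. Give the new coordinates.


Transformation: reflection
Original point: (12, 1)
Rule for reflection over the x-axis: (x, y) -> (x, -y)
Apply: (12, 1) -> (12, -1)
(12, -1)


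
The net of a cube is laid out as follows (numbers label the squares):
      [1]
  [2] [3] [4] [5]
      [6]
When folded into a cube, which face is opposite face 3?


Net: cross layout. Take square 3 as the base (bottom).
Fold the four squares in the horizontal row up around 3: 2 -> left, 4 -> right, 5 wraps to the top.
Fold 1 and 6 up from 3: 1 -> back, 6 -> front.
Opposite pairs are therefore: (1, 6), (2, 4), (3, 5).
Face 3 is opposite face 5.
face 5


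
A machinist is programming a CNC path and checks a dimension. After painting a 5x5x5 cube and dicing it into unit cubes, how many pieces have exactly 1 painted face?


Large cube: 5 x 5 x 5, cut into unit cubes.
n = 5, so n - 2 = 3
Cubes with 1 painted face lie in the interior of each face.
A cube has 6 faces; each contributes (n - 2)^2 = 9 such cubes.
Count = 6 * 9 = 54
54 unit cubes


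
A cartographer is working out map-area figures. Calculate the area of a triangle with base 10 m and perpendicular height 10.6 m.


Shape: triangle
Base b = 10 m, Height h = 10.6 m
Formula: A = (1/2) * b * h
A = 0.5 * 10 * 10.6
A = 0.5 * 106
A = 53
53 m^2


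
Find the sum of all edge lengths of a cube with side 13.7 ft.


Shape: cube
Side s = 13.7 ft
A cube has 12 edges, all equal.
Formula: total edge length = 12 * s
Total = 12 * 13.7
Total = 164.4
164.4 ft


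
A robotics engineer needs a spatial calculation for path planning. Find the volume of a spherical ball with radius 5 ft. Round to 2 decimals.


Shape: sphere
Radius r = 5 ft
Formula: V = (4/3) * pi * r^3
r^3 = 125
(4/3) * 125 = 166.666667
V = 166.666667 * pi
V = 523.6
523.6 ft^3


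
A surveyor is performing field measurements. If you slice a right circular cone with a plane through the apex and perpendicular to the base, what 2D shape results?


Solid: right circular cone
Cutting plane: through the apex and perpendicular to the base
Visualize the intersection of the plane with the solid's surface.
The boundary of the cut region is a isosceles triangle.
isosceles triangle


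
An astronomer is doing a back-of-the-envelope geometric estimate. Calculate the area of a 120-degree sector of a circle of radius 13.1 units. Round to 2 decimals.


Shape: circular sector
Radius r = 13.1 units, Angle = 120 degrees
Formula: A = (angle/360) * pi * r^2
r^2 = 171.61
Fraction of circle = 120/360
A = (120/360) * pi * 171.61
A = 57.203333 * pi
A = 179.71
179.71 units^2


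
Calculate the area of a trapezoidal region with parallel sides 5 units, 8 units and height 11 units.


Shape: trapezoid
Parallel sides a = 5 units, b = 8 units; Height h = 11 units
Formula: A = (a + b) * h / 2
a + b = 5 + 8 = 13
A = 13 * 11 / 2
A = 143 / 2
A = 71.5
71.5 units^2


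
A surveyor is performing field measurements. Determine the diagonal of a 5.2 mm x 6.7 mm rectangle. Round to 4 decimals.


Shape: rectangle (diagonal via Pythagoras)
Sides: 5.2 mm and 6.7 mm
Formula: d = sqrt(l^2 + w^2)
l^2 = 27.04, w^2 = 44.89
l^2 + w^2 = 71.93
d = sqrt(71.93)
d = 8.4812
8.4812 mm


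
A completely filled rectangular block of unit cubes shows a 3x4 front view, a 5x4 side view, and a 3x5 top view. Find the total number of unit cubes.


Orthographic views of a solid rectangular block:
Front view 3 x 4 -> length = 3, height = 4
Side view 5 x 4 -> width = 5, height = 4 (consistent)
Top view 3 x 5 -> confirms length = 3, width = 5
The block is 3 x 5 x 4.
Total unit cubes = 3 * 5 * 4 = 60
60 unit cubes


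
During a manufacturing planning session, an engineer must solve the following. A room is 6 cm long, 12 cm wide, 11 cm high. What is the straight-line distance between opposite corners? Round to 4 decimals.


Shape: rectangular box (space diagonal)
l = 6 cm, w = 12 cm, h = 11 cm
Visualize: the diagonal of the base, then a right triangle with that diagonal and the height.
Formula: d = sqrt(l^2 + w^2 + h^2)
l^2 + w^2 + h^2 = 36 + 144 + 121 = 301
d = sqrt(301)
d = 17.3494
17.3494 cm


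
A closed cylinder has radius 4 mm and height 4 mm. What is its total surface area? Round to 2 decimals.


Shape: closed cylinder
Radius r = 4 mm, Height h = 4 mm
Formula: SA = 2*pi*r^2 + 2*pi*r*h = 2*pi*r*(r + h)
r + h = 8
2 * r * (r + h) = 2 * 4 * 8 = 64
SA = 64 * pi
SA = 201.06
201.06 mm^2


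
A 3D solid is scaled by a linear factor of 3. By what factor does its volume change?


Linear scale factor k = 3
Rule: under a linear scaling by k, volumes scale by k^3.
k^3 = 3 * 3 * 3
k^3 = 9 * 3
k^3 = 27
Volume scales by a factor of 27.
27 (dimensionless)


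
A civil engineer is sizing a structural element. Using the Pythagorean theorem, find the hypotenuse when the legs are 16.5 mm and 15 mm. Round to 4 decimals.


Shape: right triangle
Legs a = 16.5 mm, b = 15 mm
Formula: c = sqrt(a^2 + b^2)
a^2 = 272.25, b^2 = 225
a^2 + b^2 = 497.25
c = sqrt(497.25)
c = 22.2991
22.2991 mm


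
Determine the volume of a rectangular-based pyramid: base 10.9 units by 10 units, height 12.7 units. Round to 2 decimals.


Shape: rectangular pyramid
Base: 10.9 units x 10 units, Height h = 12.7 units
Formula: V = (1/3) * base_area * h
base_area = 10.9 * 10 = 109
base_area * h = 109 * 12.7 = 1384.3
V = 1384.3 / 3
V = 461.43
461.43 units^3


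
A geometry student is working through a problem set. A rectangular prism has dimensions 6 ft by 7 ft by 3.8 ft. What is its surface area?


Shape: rectangular prism
l = 6 ft, w = 7 ft, h = 3.8 ft
Formula: SA = 2(lw + lh + wh)
lw = 42, lh = 22.8, wh = 26.6
lw + lh + wh = 91.4
SA = 2 * 91.4
SA = 182.8
182.8 ft^2


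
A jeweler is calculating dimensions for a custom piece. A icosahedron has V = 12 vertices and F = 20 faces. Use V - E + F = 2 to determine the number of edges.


Polyhedron: icosahedron
Euler's formula for convex polyhedra: V - E + F = 2
Given: V = 12 vertices and F = 20 faces
Solve for E:
E = V + F - 2 = 12 + 20 - 2 = 30
30 edges


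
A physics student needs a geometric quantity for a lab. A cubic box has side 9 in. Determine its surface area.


Shape: cube
Side s = 9 in
A cube has 6 square faces.
Formula: SA = 6 * s^2
s^2 = 81
SA = 6 * 81
SA = 486
486 in^2


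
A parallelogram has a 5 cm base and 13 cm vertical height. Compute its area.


Shape: parallelogram
Base b = 5 cm, Height h = 13 cm
Formula: A = b * h
A = 5 * 13
A = 65
65 cm^2


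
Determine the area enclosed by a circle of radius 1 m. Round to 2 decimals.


Shape: circle
Radius r = 1 m
Formula: A = pi * r^2
r^2 = 1^2 = 1
A = pi * 1
A = 3.14
3.14 m^2


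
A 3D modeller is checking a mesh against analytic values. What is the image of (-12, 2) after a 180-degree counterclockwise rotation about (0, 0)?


Transformation: rotation about the origin
Original point: (-12, 2)
Rule for 180 deg: (x, y) -> (-x, -y)
Apply: (-12, 2) -> (12, -2)
(12, -2)


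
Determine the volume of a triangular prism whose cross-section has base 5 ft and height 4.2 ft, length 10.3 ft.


Shape: triangular prism
Triangle base = 5 ft, triangle height = 4.2 ft, prism length L = 10.3 ft
Formula: V = (1/2 * b * h_tri) * L
Cross-section area = 0.5 * 5 * 4.2 = 10.5
V = 10.5 * 10.3
V = 108.15
108.15 ft^3


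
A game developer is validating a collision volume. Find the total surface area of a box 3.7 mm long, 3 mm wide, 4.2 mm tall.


Shape: rectangular prism
l = 3.7 mm, w = 3 mm, h = 4.2 mm
Formula: SA = 2(lw + lh + wh)
lw = 11.1, lh = 15.54, wh = 12.6
lw + lh + wh = 39.24
SA = 2 * 39.24
SA = 78.48
78.48 mm^2


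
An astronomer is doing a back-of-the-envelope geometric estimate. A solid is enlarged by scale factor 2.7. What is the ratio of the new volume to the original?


Linear scale factor k = 2.7
Rule: under a linear scaling by k, volumes scale by k^3.
k^3 = 2.7 * 2.7 * 2.7
k^3 = 7.29 * 2.7
k^3 = 19.683
Volume scales by a factor of 19.683.
19.683 (dimensionless)


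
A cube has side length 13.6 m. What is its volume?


Shape: cube
Side s = 13.6 m
Formula: V = s^3
V = 13.6 * 13.6 * 13.6
V = 184.96 * 13.6
V = 2515.456
2515.456 m^3


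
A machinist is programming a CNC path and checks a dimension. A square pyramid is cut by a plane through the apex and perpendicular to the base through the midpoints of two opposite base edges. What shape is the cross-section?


Solid: square pyramid
Cutting plane: through the apex and perpendicular to the base through the midpoints of two opposite base edges
Visualize the intersection of the plane with the solid's surface.
The boundary of the cut region is a isosceles triangle.
isosceles triangle


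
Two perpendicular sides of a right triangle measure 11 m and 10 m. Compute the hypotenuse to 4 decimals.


Shape: right triangle
Legs a = 11 m, b = 10 m
Formula: c = sqrt(a^2 + b^2)
a^2 = 121, b^2 = 100
a^2 + b^2 = 221
c = sqrt(221)
c = 14.8661
14.8661 m


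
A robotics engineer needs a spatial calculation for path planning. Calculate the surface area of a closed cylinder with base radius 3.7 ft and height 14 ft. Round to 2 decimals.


Shape: closed cylinder
Radius r = 3.7 ft, Height h = 14 ft
Formula: SA = 2*pi*r^2 + 2*pi*r*h = 2*pi*r*(r + h)
r + h = 17.7
2 * r * (r + h) = 2 * 3.7 * 17.7 = 130.98
SA = 130.98 * pi
SA = 411.49
411.49 ft^2


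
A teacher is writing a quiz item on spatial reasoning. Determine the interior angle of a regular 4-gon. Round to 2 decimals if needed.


Shape: regular square (4 sides)
Formula: interior angle = (n - 2) * 180 / n
(n - 2) = 2
(n - 2) * 180 = 360
angle = 360 / 4
angle = 90
90 degrees


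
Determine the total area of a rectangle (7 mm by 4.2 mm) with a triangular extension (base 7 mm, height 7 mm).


Composite shape: rectangle + triangle
Rectangle area = 7 * 4.2 = 29.4
Triangle area = 0.5 * 7 * 7 = 24.5
Total = 29.4 + 24.5
Total = 53.9
53.9 mm^2


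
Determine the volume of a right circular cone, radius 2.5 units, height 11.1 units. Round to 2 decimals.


Shape: cone
Radius r = 2.5 units, Height h = 11.1 units
Formula: V = (1/3) * pi * r^2 * h
r^2 = 6.25
pi * r^2 * h = pi * 6.25 * 11.1 = 69.375 * pi
V = 69.375 * pi / 3
V = 72.65
72.65 units^3


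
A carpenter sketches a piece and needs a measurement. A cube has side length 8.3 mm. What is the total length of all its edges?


Shape: cube
Side s = 8.3 mm
A cube has 12 edges, all equal.
Formula: total edge length = 12 * s
Total = 12 * 8.3
Total = 99.6
99.6 mm


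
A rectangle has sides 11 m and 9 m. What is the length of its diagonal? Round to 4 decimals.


Shape: rectangle (diagonal via Pythagoras)
Sides: 11 m and 9 m
Formula: d = sqrt(l^2 + w^2)
l^2 = 121, w^2 = 81
l^2 + w^2 = 202
d = sqrt(202)
d = 14.2127
14.2127 m


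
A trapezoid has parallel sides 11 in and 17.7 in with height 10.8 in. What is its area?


Shape: trapezoid
Parallel sides a = 11 in, b = 17.7 in; Height h = 10.8 in
Formula: A = (a + b) * h / 2
a + b = 11 + 17.7 = 28.7
A = 28.7 * 10.8 / 2
A = 309.96 / 2
A = 154.98
154.98 in^2


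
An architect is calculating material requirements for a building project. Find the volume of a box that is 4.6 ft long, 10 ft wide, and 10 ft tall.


Shape: rectangular prism
l = 4.6 ft, w = 10 ft, h = 10 ft
Formula: V = l * w * h
V = 4.6 * 10 * 10
V = 46 * 10
V = 460
460 ft^3


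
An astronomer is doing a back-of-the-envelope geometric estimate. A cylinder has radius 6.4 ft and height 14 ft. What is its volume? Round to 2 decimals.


Shape: cylinder
Radius r = 6.4 ft, Height h = 14 ft
Formula: V = pi * r^2 * h
r^2 = 40.96
V = pi * 40.96 * 14
V = 573.44 * pi
V = 1801.51
1801.51 ft^3


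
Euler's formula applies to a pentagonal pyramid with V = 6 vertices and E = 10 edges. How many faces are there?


Polyhedron: pentagonal pyramid
Euler's formula for convex polyhedra: V - E + F = 2
Given: V = 6 vertices and E = 10 edges
Solve for F:
F = 2 + E - V = 2 + 10 - 6 = 6
6 faces


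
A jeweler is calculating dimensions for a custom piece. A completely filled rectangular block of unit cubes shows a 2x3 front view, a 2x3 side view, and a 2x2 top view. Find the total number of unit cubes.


Orthographic views of a solid rectangular block:
Front view 2 x 3 -> length = 2, height = 3
Side view 2 x 3 -> width = 2, height = 3 (consistent)
Top view 2 x 2 -> confirms length = 2, width = 2
The block is 2 x 2 x 3.
Total unit cubes = 2 * 2 * 3 = 12
12 unit cubes


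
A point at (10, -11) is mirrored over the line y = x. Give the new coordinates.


Transformation: reflection
Original point: (10, -11)
Rule for reflection over y = x: (x, y) -> (y, x)
Apply: (10, -11) -> (-11, 10)
(-11, 10)


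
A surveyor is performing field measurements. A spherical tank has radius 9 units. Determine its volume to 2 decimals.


Shape: sphere
Radius r = 9 units
Formula: V = (4/3) * pi * r^3
r^3 = 729
(4/3) * 729 = 972
V = 972 * pi
V = 3053.63
3053.63 units^3


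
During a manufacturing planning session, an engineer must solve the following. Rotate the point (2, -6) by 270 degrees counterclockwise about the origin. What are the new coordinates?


Transformation: rotation about the origin
Original point: (2, -6)
Rule for 270 deg counterclockwise: (x, y) -> (y, -x)
Apply: (2, -6) -> (-6, -2)
(-6, -2)


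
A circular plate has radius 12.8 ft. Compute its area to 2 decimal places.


Shape: circle
Radius r = 12.8 ft
Formula: A = pi * r^2
r^2 = 12.8^2 = 163.84
A = pi * 163.84
A = 514.72
514.72 ft^2


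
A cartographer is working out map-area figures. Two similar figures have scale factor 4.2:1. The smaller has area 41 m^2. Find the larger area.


Linear scale factor k = 4.2
Original area = 41 m^2
Rule: under a linear scaling by k, areas scale by k^2.
k^2 = 4.2^2 = 17.64
New area = 41 * 17.64
New area = 723.24
723.24 m^2


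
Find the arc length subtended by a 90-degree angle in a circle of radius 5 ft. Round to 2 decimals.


Shape: circular arc
Radius r = 5 ft, Angle = 90 degrees
Formula: L = (angle/360) * 2 * pi * r
2 * pi * r = 10 * pi
L = (90/360) * 10 * pi
L = 2.5 * pi
L = 7.85
7.85 ft


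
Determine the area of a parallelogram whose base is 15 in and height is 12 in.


Shape: parallelogram
Base b = 15 in, Height h = 12 in
Formula: A = b * h
A = 15 * 12
A = 180
180 in^2


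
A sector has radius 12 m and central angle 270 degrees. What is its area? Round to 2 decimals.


Shape: circular sector
Radius r = 12 m, Angle = 270 degrees
Formula: A = (angle/360) * pi * r^2
r^2 = 144
Fraction of circle = 270/360
A = (270/360) * pi * 144
A = 108 * pi
A = 339.29
339.29 m^2


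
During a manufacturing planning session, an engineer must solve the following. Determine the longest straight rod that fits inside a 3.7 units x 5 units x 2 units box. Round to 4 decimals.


Shape: rectangular box (space diagonal)
l = 3.7 units, w = 5 units, h = 2 units
Visualize: the diagonal of the base, then a right triangle with that diagonal and the height.
Formula: d = sqrt(l^2 + w^2 + h^2)
l^2 + w^2 + h^2 = 13.69 + 25 + 4 = 42.69
d = sqrt(42.69)
d = 6.5338
6.5338 units


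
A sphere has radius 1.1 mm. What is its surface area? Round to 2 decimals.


Shape: sphere
Radius r = 1.1 mm
Formula: SA = 4 * pi * r^2
r^2 = 1.21
SA = 4 * pi * 1.21
SA = 4.84 * pi
SA = 15.21
15.21 mm^2


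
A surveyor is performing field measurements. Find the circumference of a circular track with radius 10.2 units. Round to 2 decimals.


Shape: circle
Radius r = 10.2 units
Formula: C = 2 * pi * r
C = 2 * pi * 10.2
C = 20.4 * pi
C = 64.09
64.09 units


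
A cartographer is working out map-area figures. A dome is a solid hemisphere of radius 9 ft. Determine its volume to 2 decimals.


Shape: hemisphere (half of a sphere)
Radius r = 9 ft
Formula: V = (1/2) * (4/3) * pi * r^3 = (2/3) * pi * r^3
r^3 = 729
(2/3) * 729 = 486
V = 486 * pi
V = 1526.81
1526.81 ft^3


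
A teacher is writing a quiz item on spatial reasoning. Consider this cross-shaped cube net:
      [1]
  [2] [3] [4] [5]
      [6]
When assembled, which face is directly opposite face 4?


Net: cross layout. Take square 3 as the base (bottom).
Fold the four squares in the horizontal row up around 3: 2 -> left, 4 -> right, 5 wraps to the top.
Fold 1 and 6 up from 3: 1 -> back, 6 -> front.
Opposite pairs are therefore: (1, 6), (2, 4), (3, 5).
Face 4 is opposite face 2.
face 2


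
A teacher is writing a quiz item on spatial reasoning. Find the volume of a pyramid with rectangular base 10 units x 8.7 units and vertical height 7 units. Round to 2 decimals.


Shape: rectangular pyramid
Base: 10 units x 8.7 units, Height h = 7 units
Formula: V = (1/3) * base_area * h
base_area = 10 * 8.7 = 87
base_area * h = 87 * 7 = 609
V = 609 / 3
V = 203
203 units^3


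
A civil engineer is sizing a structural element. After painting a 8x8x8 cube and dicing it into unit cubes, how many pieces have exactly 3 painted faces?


Large cube: 8 x 8 x 8, cut into unit cubes.
Cubes with 3 painted faces are at the corners. A cube always has 8 corners.
Count = 8
8 unit cubes


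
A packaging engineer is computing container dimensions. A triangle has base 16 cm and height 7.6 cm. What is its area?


Shape: triangle
Base b = 16 cm, Height h = 7.6 cm
Formula: A = (1/2) * b * h
A = 0.5 * 16 * 7.6
A = 0.5 * 121.6
A = 60.8
60.8 cm^2


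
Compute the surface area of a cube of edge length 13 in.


Shape: cube
Side s = 13 in
A cube has 6 square faces.
Formula: SA = 6 * s^2
s^2 = 169
SA = 6 * 169
SA = 1014
1014 in^2


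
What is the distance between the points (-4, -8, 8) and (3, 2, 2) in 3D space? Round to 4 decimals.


3D distance between two points
P1 = (-4, -8, 8), P2 = (3, 2, 2)
Formula: d = sqrt((x2-x1)^2 + (y2-y1)^2 + (z2-z1)^2)
dx = 3 - -4 = 7
dy = 2 - -8 = 10
dz = 2 - 8 = -6
dx^2 + dy^2 + dz^2 = 49 + 100 + 36 = 185
d = sqrt(185)
d = 13.6015
13.6015 units


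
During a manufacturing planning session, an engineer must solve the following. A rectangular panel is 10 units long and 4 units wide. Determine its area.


Shape: rectangle
Length l = 10 units, Width w = 4 units
Formula: A = l * w
A = 10 * 4
A = 40
40 units^2


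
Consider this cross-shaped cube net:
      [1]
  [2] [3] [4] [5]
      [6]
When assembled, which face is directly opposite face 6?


Net: cross layout. Take square 3 as the base (bottom).
Fold the four squares in the horizontal row up around 3: 2 -> left, 4 -> right, 5 wraps to the top.
Fold 1 and 6 up from 3: 1 -> back, 6 -> front.
Opposite pairs are therefore: (1, 6), (2, 4), (3, 5).
Face 6 is opposite face 1.
face 1


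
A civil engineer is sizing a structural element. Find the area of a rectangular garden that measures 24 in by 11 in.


Shape: rectangle
Length l = 24 in, Width w = 11 in
Formula: A = l * w
A = 24 * 11
A = 264
264 in^2


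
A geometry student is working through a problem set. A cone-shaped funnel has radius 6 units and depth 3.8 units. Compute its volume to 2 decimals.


Shape: cone
Radius r = 6 units, Height h = 3.8 units
Formula: V = (1/3) * pi * r^2 * h
r^2 = 36
pi * r^2 * h = pi * 36 * 3.8 = 136.8 * pi
V = 136.8 * pi / 3
V = 143.26
143.26 units^3


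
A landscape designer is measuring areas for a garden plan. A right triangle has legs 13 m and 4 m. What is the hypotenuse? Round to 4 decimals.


Shape: right triangle
Legs a = 13 m, b = 4 m
Formula: c = sqrt(a^2 + b^2)
a^2 = 169, b^2 = 16
a^2 + b^2 = 185
c = sqrt(185)
c = 13.6015
13.6015 m


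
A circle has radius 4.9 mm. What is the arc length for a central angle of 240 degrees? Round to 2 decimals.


Shape: circular arc
Radius r = 4.9 mm, Angle = 240 degrees
Formula: L = (angle/360) * 2 * pi * r
2 * pi * r = 9.8 * pi
L = (240/360) * 9.8 * pi
L = 6.533333 * pi
L = 20.53
20.53 mm
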